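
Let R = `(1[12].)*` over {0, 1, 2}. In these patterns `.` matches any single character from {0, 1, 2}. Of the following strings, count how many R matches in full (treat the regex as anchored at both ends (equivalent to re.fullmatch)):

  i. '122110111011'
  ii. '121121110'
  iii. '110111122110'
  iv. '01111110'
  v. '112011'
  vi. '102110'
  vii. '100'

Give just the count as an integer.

2

i → no match
ii → match
iii → match
iv → no match
v → no match
vi → no match
vii → no match
Total matched: 2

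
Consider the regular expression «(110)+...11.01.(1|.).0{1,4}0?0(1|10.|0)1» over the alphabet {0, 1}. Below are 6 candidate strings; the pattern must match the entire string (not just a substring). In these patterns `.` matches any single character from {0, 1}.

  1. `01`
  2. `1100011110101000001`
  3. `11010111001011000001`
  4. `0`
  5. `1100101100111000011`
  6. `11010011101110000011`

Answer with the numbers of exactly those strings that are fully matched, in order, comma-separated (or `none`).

1. `01` → no match — must start with `110`
2 → match
3 → match
4. `0` → no match — must start with `110`
5 → match
6 → match

2, 3, 5, 6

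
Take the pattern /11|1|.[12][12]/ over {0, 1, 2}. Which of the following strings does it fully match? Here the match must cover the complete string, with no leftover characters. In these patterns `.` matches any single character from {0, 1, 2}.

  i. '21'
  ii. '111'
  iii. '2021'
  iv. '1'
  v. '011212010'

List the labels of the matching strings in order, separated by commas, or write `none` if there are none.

i → no match
ii → match
iii → no match
iv → match
v → no match

ii, iv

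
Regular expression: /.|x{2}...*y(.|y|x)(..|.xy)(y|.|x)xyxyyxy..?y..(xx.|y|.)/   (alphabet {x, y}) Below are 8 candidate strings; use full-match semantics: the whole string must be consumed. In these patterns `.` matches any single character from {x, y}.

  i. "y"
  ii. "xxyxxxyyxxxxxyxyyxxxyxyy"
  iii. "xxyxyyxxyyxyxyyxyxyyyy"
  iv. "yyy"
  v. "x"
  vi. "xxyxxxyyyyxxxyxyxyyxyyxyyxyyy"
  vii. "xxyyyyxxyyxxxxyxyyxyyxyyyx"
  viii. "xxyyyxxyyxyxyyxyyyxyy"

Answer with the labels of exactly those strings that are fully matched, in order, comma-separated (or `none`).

i, iii, v, vii, viii

i → match
ii → no match
iii → match
iv → no match
v → match
vi → no match
vii → match
viii → match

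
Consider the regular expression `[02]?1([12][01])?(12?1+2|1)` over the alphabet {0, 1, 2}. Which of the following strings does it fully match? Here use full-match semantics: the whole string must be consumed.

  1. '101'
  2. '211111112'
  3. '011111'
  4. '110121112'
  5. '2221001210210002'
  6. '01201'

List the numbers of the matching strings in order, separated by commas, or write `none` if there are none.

1 → no match
2 → match
3 → no match
4 → match
5 → no match
6 → match

2, 4, 6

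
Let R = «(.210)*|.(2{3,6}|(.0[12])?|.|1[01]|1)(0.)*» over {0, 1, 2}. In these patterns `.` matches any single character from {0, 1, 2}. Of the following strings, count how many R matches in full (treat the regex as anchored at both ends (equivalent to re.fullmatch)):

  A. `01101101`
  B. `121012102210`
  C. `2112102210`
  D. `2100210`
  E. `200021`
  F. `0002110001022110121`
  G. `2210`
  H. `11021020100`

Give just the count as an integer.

2

A → no match
B → match
C → no match
D → no match
E → no match
F → no match
G → match
H → no match
Total matched: 2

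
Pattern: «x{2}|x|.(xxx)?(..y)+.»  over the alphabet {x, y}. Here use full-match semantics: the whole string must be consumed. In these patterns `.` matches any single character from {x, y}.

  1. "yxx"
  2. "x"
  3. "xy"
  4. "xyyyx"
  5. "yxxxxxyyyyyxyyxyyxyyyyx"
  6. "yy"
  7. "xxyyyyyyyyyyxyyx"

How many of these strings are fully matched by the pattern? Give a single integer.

1. "yxx" → no match
2. "x" → match
3. "xy" → no match
4. "xyyyx" → match
5 → match
6. "yy" → no match
7 → no match
Total matched: 3

3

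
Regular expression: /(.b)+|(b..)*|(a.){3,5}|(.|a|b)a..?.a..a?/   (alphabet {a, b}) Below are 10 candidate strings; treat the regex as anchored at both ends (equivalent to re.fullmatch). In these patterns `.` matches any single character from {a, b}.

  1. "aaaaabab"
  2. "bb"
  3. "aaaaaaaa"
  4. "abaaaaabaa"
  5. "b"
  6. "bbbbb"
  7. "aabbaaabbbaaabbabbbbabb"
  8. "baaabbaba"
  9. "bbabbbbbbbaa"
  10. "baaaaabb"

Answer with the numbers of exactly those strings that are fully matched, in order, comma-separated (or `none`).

1 → match
2 → match
3 → match
4 → match
5 → no match
6 → no match
7 → no match
8 → no match
9 → match
10 → match

1, 2, 3, 4, 9, 10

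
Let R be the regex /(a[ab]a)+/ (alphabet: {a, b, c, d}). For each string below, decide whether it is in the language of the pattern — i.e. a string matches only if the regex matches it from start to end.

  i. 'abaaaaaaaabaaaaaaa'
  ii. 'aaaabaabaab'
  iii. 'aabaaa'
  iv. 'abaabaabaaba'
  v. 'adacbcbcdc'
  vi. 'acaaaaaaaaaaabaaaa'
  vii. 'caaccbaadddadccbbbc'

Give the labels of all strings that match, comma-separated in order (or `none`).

i → match
ii. 'aaaabaabaab' → no match — must end with 'a'
iii. 'aabaaa' → no match
iv. 'abaabaabaaba' → match
v. 'adacbcbcdc' → no match — must end with 'a'
vi → no match
vii → no match — must start with 'a'

i, iv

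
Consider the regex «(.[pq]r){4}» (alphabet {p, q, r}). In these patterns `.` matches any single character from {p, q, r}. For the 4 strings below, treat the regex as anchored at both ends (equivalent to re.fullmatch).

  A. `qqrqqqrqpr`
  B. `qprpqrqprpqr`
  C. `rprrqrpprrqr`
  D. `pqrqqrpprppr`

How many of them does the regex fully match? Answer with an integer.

3

A. `qqrqqqrqpr` → no match
B. `qprpqrqprpqr` → match
C. `rprrqrpprrqr` → match
D. `pqrqqrpprppr` → match
Total matched: 3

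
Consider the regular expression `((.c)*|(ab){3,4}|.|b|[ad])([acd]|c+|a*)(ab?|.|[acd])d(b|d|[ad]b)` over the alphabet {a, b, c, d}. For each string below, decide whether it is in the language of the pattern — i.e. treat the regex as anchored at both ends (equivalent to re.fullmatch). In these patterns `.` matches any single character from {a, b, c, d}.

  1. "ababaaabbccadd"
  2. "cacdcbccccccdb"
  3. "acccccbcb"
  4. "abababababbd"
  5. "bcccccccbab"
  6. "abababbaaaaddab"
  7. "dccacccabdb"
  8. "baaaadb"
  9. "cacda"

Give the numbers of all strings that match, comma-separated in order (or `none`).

8

1 → no match
2 → no match
3 → no match
4 → no match
5 → no match
6 → no match
7 → no match
8 → match
9 → no match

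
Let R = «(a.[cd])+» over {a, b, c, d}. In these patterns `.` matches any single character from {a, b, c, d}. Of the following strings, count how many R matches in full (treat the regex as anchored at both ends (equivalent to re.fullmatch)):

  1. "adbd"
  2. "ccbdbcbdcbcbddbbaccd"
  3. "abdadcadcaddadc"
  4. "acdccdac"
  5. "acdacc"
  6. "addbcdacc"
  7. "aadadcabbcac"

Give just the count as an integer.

2

1. "adbd" → no match
2 → no match — must start with "a"
3 → match
4. "acdccdac" → no match
5. "acdacc" → match
6. "addbcdacc" → no match
7. "aadadcabbcac" → no match
Total matched: 2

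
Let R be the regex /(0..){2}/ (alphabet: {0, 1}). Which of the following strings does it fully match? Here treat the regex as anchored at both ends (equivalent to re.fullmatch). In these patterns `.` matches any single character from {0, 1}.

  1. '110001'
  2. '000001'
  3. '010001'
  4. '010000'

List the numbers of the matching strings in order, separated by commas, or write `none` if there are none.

1 → no match — must start with '0'
2 → match
3 → match
4 → match

2, 3, 4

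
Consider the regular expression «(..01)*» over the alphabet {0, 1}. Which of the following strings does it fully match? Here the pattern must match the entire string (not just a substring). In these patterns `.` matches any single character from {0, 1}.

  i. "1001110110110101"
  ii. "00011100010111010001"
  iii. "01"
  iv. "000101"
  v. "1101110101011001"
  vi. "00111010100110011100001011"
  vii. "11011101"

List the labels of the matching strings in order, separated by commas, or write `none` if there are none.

v, vii

i → no match
ii → no match
iii → no match
iv → no match
v → match
vi → no match
vii → match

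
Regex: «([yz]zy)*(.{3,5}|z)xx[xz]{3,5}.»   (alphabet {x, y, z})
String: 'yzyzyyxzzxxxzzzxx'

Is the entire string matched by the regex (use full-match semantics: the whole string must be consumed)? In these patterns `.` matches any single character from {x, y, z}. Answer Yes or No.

No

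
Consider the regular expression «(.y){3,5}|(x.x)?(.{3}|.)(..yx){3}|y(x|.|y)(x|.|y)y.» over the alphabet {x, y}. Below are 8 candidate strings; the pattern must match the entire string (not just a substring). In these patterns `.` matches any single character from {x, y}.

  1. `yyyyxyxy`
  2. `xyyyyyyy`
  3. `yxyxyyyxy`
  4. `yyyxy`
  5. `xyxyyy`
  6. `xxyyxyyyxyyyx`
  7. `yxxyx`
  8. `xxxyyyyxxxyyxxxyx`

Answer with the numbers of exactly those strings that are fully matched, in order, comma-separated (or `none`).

1, 2, 5, 6, 7

1. `yyyyxyxy` → match
2. `xyyyyyyy` → match
3. `yxyxyyyxy` → no match
4. `yyyxy` → no match
5. `xyxyyy` → match
6 → match
7. `yxxyx` → match
8 → no match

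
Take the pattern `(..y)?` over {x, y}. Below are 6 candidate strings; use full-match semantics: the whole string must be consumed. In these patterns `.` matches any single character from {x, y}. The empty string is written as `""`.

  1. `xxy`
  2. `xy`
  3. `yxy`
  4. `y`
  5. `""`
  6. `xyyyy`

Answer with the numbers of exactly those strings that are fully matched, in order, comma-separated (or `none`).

1, 3, 5

1 → match
2 → no match
3 → match
4 → no match
5 → match
6 → no match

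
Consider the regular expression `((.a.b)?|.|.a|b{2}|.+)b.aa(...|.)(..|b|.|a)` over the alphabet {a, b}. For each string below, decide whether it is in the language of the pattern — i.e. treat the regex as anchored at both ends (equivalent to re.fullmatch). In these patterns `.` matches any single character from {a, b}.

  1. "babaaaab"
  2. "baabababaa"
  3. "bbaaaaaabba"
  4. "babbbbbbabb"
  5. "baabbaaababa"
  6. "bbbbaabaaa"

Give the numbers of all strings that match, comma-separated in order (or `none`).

1, 5, 6

1 → match
2 → no match
3 → no match
4 → no match
5 → match
6 → match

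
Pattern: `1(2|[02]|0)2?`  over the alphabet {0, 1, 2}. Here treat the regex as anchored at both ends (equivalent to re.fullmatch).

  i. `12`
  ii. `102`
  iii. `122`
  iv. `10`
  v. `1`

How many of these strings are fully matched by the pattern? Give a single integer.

4

i. `12` → match
ii. `102` → match
iii. `122` → match
iv. `10` → match
v. `1` → no match
Total matched: 4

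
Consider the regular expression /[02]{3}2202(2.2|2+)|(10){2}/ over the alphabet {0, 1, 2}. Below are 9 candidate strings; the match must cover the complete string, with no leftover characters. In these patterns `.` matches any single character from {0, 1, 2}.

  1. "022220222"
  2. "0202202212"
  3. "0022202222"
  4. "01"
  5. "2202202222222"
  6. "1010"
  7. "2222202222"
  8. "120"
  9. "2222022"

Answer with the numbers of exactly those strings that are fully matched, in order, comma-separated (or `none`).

1, 2, 3, 5, 6, 7

1 → match
2 → match
3 → match
4 → no match
5 → match
6 → match
7 → match
8 → no match
9 → no match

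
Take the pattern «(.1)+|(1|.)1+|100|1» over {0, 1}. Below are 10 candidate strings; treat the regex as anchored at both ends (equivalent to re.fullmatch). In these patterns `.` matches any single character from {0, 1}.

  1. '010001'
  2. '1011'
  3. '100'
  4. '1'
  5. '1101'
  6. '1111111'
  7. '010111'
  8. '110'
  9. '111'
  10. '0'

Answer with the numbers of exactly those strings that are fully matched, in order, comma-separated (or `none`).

1 → no match
2 → no match
3 → match
4 → match
5 → match
6 → match
7 → match
8 → no match
9 → match
10 → no match

3, 4, 5, 6, 7, 9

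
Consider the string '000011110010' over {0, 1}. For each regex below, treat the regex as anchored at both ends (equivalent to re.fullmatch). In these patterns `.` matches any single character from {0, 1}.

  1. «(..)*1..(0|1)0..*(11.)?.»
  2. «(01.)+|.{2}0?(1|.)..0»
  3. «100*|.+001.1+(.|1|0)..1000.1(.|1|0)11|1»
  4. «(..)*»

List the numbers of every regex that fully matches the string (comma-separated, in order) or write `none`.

1 → match
2 → no match
3 → no match
4 → match

1, 4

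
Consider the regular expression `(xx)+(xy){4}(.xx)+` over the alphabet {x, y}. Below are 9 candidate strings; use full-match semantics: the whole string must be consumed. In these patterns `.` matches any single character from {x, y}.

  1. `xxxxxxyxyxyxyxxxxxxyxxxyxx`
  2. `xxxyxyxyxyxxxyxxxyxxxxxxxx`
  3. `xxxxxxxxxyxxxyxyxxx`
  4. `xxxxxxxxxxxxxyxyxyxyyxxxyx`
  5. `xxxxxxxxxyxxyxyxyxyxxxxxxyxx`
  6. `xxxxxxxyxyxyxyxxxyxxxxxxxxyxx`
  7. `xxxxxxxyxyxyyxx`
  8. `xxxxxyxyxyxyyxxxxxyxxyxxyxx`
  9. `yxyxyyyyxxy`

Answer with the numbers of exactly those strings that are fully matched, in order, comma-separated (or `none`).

6, 8

1 → no match
2 → no match
3 → no match
4 → no match — must end with `xx`
5 → no match
6 → match
7 → no match
8 → match
9 → no match — must start with `xx`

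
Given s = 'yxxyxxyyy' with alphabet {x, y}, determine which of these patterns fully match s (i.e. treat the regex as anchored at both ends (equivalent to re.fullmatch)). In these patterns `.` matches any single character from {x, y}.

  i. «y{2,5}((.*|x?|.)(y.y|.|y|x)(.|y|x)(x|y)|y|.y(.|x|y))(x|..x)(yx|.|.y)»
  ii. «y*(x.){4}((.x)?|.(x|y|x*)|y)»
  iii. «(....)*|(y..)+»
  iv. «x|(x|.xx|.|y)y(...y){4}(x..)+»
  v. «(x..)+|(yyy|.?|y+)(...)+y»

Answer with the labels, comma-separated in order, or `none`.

i → no match
ii → no match
iii → match
iv → no match
v → no match

iii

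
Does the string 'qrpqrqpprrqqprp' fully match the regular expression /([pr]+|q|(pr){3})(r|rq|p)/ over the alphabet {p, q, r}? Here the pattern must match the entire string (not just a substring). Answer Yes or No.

No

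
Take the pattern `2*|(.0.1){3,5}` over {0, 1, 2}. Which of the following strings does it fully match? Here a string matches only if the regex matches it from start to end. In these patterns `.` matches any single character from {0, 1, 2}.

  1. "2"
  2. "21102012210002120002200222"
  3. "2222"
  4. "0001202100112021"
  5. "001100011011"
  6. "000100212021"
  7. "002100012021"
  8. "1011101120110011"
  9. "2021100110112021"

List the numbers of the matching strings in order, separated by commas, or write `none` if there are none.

1 → match
2 → no match
3 → match
4 → match
5 → match
6 → match
7 → match
8 → match
9 → match

1, 3, 4, 5, 6, 7, 8, 9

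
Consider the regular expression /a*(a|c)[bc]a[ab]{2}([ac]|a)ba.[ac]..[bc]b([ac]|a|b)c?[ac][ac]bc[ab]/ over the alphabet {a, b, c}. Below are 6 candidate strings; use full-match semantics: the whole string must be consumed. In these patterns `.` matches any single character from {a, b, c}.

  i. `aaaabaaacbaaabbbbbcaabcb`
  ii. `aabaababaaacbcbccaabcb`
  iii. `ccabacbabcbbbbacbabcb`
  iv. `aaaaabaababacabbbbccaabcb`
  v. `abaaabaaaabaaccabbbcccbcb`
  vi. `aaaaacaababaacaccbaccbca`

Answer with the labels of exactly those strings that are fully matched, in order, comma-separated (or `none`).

i, ii, iv, vi

i → match
ii → match
iii → no match
iv → match
v → no match
vi → match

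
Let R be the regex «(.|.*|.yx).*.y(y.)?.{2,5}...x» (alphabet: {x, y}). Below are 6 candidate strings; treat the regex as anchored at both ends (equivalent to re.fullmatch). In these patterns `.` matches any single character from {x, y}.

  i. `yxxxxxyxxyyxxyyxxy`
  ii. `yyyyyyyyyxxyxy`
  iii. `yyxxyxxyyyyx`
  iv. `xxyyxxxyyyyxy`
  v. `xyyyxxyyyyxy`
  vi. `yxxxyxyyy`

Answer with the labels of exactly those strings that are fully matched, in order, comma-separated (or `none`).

i → no match — must end with `x`
ii → no match — must end with `x`
iii → match
iv → no match — must end with `x`
v → no match — must end with `x`
vi → no match — must end with `x`

iii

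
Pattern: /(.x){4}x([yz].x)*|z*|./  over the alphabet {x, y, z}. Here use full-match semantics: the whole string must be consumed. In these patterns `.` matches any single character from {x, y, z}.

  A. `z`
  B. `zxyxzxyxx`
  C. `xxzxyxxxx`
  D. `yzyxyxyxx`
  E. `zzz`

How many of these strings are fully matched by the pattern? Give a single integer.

A → match
B → match
C → match
D → no match
E → match
Total matched: 4

4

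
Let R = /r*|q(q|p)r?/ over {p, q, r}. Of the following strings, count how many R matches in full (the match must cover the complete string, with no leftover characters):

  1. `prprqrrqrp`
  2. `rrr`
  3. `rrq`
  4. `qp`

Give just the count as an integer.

1 → no match
2 → match
3 → no match
4 → match
Total matched: 2

2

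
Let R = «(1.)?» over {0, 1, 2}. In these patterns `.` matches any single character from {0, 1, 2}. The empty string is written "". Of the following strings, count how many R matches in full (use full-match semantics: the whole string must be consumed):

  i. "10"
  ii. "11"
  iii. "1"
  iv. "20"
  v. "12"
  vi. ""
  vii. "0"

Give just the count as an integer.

i → match
ii → match
iii → no match
iv → no match
v → match
vi → match
vii → no match
Total matched: 4

4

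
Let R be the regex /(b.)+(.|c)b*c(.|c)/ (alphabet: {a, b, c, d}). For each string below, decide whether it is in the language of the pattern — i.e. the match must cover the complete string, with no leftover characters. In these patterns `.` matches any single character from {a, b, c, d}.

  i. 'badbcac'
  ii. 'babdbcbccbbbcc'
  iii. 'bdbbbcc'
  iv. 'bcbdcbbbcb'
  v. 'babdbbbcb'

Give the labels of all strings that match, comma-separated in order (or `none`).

i. 'badbcac' → no match
ii → match
iii. 'bdbbbcc' → match
iv. 'bcbdcbbbcb' → match
v. 'babdbbbcb' → match

ii, iii, iv, v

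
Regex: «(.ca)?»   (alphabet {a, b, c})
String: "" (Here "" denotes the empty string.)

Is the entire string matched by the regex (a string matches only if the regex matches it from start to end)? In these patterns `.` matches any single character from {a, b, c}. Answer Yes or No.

Yes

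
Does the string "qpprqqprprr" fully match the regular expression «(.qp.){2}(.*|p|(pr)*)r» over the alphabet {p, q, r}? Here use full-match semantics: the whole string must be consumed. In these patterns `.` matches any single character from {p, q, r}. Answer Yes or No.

No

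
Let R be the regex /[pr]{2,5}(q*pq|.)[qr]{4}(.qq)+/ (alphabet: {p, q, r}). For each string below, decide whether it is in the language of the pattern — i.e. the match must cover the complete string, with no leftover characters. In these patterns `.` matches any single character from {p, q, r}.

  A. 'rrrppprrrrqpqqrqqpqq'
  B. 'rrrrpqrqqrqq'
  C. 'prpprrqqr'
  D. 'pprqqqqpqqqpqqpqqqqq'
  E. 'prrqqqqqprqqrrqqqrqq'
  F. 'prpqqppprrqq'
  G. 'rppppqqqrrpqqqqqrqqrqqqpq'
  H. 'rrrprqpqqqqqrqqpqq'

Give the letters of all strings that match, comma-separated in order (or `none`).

B, H

A → no match
B → match
C → no match — must end with 'qq'
D → no match
E → no match
F → no match
G → no match — must end with 'qq'
H → match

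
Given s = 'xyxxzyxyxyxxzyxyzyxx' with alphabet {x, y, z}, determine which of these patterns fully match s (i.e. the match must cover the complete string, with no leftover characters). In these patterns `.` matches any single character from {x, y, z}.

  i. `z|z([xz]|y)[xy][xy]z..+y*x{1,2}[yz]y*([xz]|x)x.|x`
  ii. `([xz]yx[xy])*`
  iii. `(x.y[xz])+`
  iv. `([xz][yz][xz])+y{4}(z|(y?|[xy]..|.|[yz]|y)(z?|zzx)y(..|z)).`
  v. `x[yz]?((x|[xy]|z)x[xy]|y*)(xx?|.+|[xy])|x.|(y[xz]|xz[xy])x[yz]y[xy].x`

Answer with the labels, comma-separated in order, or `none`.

ii, v

i → no match
ii → match
iii → no match
iv → no match
v → match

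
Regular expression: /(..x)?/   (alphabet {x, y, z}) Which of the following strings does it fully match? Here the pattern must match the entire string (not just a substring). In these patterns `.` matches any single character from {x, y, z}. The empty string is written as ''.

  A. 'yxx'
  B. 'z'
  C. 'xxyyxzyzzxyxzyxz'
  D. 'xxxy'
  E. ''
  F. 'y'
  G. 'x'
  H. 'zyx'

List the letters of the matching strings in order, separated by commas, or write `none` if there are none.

A, E, H

A → match
B → no match
C → no match
D → no match
E → match
F → no match
G → no match
H → match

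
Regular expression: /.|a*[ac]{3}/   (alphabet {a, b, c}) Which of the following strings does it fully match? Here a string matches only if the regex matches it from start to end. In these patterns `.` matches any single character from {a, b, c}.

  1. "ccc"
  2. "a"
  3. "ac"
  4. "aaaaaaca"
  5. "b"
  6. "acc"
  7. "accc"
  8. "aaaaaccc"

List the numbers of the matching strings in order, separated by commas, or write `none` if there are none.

1, 2, 4, 5, 6, 7, 8

1 → match
2 → match
3 → no match
4 → match
5 → match
6 → match
7 → match
8 → match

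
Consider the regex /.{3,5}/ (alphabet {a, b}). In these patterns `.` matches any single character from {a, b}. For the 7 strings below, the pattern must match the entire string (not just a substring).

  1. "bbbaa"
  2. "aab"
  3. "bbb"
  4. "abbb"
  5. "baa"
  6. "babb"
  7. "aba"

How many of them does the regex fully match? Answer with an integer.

1 → match
2 → match
3 → match
4 → match
5 → match
6 → match
7 → match
Total matched: 7

7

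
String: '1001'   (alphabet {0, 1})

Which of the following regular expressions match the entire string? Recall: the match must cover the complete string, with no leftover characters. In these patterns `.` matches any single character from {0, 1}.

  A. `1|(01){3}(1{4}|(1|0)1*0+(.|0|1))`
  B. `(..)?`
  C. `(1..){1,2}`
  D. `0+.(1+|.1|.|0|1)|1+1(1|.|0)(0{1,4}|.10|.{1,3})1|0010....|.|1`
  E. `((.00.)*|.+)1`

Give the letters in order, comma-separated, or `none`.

E

A → no match
B → no match
C → no match
D → no match
E → match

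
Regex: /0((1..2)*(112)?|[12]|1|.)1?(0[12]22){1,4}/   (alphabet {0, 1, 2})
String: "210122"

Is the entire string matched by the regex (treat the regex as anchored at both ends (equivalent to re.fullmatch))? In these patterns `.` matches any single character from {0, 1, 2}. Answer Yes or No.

Every match must start with "0", but "210122" does not.

No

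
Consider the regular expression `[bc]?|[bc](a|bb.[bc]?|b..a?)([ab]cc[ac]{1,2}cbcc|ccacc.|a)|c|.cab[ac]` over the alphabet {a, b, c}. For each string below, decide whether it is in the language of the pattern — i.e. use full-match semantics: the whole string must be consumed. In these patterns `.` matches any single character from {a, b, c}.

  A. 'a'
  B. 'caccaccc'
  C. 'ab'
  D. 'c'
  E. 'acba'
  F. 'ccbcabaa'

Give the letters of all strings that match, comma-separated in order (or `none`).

A. 'a' → no match
B. 'caccaccc' → match
C. 'ab' → no match
D. 'c' → match
E. 'acba' → no match
F. 'ccbcabaa' → no match

B, D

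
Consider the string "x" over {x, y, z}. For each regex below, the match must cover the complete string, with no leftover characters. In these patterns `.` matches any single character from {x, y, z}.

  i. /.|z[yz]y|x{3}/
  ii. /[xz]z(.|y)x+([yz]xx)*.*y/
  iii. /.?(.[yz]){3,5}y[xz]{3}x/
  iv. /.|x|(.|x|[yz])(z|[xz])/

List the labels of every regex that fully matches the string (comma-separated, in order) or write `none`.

i → match
ii → no match — must end with "y"
iii → no match
iv → match

i, iv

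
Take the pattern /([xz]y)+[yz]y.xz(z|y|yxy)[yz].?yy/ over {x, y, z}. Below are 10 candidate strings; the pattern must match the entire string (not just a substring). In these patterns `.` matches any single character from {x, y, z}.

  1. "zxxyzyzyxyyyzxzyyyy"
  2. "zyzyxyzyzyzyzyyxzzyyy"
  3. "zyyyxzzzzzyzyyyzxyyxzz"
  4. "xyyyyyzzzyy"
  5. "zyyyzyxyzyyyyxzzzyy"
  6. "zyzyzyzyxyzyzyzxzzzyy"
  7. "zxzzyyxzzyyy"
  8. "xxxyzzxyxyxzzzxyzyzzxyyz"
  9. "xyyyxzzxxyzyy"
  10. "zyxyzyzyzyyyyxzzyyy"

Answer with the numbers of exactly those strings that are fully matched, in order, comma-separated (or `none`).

2, 6, 10

1 → no match
2 → match
3 → no match — must end with "yy"
4 → no match
5 → no match
6 → match
7 → no match
8 → no match — must end with "yy"
9 → no match
10 → match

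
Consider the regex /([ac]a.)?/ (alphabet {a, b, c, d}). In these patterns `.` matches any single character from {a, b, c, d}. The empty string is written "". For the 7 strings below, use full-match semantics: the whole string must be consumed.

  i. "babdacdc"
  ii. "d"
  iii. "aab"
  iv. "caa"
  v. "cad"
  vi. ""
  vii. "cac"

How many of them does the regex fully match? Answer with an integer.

5

i. "babdacdc" → no match
ii. "d" → no match
iii. "aab" → match
iv. "caa" → match
v. "cad" → match
vi. "" → match
vii. "cac" → match
Total matched: 5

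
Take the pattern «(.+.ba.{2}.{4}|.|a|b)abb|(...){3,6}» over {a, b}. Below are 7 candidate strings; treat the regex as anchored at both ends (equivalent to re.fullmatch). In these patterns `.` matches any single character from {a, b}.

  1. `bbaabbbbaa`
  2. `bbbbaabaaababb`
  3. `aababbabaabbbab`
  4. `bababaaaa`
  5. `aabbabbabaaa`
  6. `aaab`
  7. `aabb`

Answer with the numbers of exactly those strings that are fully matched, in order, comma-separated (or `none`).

1. `bbaabbbbaa` → no match
2 → match
3 → match
4. `bababaaaa` → match
5. `aabbabbabaaa` → match
6. `aaab` → no match
7. `aabb` → match

2, 3, 4, 5, 7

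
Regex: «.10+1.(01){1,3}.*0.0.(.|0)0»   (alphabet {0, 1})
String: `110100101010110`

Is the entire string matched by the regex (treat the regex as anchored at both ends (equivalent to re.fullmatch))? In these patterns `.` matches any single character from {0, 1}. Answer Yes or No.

Yes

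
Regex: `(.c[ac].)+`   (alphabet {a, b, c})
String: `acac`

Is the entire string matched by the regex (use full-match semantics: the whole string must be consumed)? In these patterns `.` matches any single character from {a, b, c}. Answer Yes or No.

Yes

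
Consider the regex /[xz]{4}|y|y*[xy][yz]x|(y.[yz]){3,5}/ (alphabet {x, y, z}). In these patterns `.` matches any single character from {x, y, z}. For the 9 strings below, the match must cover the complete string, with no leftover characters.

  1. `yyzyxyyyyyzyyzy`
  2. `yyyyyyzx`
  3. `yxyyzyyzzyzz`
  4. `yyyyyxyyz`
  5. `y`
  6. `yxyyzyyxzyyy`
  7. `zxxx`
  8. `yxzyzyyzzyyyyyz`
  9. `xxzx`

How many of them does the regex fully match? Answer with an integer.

1 → match
2. `yyyyyyzx` → match
3. `yxyyzyyzzyzz` → match
4. `yyyyyxyyz` → no match
5. `y` → match
6. `yxyyzyyxzyyy` → match
7. `zxxx` → match
8 → match
9. `xxzx` → match
Total matched: 8

8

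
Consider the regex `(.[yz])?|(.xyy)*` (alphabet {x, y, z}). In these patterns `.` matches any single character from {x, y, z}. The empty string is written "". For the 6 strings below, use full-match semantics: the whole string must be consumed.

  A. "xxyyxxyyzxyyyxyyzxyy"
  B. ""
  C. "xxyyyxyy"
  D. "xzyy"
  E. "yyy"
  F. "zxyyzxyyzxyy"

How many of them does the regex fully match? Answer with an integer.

4

A → match
B → match
C → match
D → no match
E → no match
F → match
Total matched: 4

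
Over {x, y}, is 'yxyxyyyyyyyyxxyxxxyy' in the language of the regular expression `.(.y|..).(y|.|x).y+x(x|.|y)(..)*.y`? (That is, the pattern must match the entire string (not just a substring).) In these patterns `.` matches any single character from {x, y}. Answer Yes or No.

Yes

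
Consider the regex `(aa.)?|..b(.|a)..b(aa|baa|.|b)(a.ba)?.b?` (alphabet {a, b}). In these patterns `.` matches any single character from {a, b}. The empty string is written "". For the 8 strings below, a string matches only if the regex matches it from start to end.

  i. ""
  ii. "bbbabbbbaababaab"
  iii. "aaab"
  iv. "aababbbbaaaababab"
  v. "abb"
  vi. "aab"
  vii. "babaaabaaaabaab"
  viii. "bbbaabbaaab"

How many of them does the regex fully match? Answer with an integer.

4

i → match
ii → no match
iii → no match
iv → no match
v → no match
vi → match
vii → match
viii → match
Total matched: 4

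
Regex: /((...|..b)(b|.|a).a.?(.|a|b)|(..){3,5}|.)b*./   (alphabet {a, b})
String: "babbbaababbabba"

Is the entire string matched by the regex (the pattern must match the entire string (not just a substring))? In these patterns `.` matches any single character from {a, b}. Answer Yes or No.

No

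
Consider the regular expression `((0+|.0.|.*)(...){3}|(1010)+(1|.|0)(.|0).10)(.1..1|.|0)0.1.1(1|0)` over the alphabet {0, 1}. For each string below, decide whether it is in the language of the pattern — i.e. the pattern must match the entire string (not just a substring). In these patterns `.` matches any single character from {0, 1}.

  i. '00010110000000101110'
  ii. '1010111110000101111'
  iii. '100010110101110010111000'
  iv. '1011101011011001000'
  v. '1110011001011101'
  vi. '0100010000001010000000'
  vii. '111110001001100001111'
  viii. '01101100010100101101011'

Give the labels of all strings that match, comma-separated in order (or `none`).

vii

i → no match
ii → no match
iii → no match
iv → no match
v → no match
vi → no match
vii → match
viii → no match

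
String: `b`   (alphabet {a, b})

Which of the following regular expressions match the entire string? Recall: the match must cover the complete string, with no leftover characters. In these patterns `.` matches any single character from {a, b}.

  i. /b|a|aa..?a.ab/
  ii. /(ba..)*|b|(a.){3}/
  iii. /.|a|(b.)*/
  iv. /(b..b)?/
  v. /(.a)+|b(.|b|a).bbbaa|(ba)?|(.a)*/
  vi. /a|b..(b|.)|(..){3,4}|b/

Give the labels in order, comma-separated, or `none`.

i → match
ii → match
iii → match
iv → no match
v → no match
vi → match

i, ii, iii, vi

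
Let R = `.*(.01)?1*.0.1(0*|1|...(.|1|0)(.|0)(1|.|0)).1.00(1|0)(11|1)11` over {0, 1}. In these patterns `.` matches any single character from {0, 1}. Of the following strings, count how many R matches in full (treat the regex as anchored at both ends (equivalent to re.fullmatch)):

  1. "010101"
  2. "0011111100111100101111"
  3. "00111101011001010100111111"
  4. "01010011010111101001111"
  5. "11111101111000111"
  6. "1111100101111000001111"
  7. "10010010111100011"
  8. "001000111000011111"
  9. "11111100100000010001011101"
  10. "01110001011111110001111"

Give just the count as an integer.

1 → no match — must end with "11"
2 → no match
3 → no match
4 → no match
5 → no match
6 → no match
7 → no match
8 → no match
9 → no match — must end with "11"
10 → match
Total matched: 1

1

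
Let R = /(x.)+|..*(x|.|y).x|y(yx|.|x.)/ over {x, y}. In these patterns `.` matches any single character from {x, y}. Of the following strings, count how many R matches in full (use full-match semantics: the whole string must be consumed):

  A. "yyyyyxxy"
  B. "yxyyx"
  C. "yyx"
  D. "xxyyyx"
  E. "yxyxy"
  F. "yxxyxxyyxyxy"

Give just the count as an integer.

A. "yyyyyxxy" → no match
B. "yxyyx" → match
C. "yyx" → match
D. "xxyyyx" → match
E. "yxyxy" → no match
F. "yxxyxxyyxyxy" → no match
Total matched: 3

3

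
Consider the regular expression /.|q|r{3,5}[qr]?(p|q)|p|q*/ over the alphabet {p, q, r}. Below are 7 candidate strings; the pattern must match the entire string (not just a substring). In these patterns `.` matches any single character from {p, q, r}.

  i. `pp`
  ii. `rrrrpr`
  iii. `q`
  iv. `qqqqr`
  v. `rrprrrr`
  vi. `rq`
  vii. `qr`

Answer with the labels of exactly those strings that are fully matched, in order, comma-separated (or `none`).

i → no match
ii → no match
iii → match
iv → no match
v → no match
vi → no match
vii → no match

iii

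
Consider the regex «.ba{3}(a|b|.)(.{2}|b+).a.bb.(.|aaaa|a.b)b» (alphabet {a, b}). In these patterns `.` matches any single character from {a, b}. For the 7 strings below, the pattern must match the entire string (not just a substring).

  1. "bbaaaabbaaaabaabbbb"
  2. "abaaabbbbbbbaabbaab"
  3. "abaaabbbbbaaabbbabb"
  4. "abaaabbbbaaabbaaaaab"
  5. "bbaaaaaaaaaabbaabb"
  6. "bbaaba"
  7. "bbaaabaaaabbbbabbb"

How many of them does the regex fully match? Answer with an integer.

1 → no match
2 → match
3 → no match
4 → match
5 → no match
6 → no match — must end with "b"
7 → match
Total matched: 3

3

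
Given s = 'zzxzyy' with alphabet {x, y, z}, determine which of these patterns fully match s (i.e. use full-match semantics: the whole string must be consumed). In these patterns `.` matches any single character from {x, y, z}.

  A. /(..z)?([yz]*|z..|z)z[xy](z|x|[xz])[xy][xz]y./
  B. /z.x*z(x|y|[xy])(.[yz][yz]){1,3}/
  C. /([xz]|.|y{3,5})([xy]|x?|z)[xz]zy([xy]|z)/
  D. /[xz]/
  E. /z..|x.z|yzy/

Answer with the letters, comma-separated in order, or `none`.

C

A → no match
B → no match
C → match
D → no match
E → no match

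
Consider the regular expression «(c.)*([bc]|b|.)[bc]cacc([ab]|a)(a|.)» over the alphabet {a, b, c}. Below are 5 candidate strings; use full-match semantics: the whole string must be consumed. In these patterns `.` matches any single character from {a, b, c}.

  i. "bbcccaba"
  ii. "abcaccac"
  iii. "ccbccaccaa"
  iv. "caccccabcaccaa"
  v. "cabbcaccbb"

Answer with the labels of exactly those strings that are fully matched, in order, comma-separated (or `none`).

i → no match
ii → match
iii → match
iv → match
v → match

ii, iii, iv, v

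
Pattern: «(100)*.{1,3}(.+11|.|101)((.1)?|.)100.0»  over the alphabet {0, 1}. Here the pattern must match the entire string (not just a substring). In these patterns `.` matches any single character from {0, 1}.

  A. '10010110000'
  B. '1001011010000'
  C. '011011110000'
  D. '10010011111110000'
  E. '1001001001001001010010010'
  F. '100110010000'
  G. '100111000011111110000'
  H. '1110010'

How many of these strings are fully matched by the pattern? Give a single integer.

A → match
B → match
C → match
D → match
E → match
F → match
G → match
H → match
Total matched: 8

8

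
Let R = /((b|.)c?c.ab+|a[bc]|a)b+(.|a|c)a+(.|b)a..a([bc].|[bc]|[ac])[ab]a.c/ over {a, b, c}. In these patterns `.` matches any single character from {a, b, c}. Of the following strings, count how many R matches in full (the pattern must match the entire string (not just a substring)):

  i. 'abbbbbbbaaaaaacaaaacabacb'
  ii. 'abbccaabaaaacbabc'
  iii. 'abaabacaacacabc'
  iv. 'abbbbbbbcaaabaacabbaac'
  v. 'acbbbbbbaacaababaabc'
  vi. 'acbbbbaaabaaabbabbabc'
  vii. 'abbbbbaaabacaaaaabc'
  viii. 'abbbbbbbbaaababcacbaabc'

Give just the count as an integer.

4

i → no match — must end with 'c'
ii → no match
iii → no match
iv → match
v → match
vi → no match
vii → match
viii → match
Total matched: 4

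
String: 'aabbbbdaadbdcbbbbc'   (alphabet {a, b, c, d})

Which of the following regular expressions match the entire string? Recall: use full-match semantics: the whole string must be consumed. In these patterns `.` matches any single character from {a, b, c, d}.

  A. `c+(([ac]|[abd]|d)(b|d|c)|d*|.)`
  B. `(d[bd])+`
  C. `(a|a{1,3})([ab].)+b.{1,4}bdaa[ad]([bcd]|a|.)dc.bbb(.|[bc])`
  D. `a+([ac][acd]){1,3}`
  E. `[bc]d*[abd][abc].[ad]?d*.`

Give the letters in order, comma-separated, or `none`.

A → no match — must start with 'c'
B → no match — must start with 'd'
C → match
D → no match
E → no match

C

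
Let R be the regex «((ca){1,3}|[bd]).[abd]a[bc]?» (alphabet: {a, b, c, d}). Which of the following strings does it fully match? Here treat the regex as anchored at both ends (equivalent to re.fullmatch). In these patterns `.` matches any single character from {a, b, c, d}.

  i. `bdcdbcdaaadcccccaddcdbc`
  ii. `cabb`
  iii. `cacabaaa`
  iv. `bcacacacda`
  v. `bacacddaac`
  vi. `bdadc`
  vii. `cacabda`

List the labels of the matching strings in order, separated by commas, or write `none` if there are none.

i → no match
ii → no match
iii → no match
iv → no match
v → no match
vi → no match
vii → match

vii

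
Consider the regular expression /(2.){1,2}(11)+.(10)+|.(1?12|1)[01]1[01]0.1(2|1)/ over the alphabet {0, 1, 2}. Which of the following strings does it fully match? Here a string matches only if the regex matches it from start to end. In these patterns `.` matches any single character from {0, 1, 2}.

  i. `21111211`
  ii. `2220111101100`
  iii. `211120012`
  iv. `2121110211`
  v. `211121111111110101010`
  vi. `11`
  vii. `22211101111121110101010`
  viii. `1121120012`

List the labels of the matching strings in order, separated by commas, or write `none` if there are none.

iv

i. `21111211` → no match
ii → no match
iii. `211120012` → no match
iv. `2121110211` → match
v → no match
vi. `11` → no match
vii → no match
viii. `1121120012` → no match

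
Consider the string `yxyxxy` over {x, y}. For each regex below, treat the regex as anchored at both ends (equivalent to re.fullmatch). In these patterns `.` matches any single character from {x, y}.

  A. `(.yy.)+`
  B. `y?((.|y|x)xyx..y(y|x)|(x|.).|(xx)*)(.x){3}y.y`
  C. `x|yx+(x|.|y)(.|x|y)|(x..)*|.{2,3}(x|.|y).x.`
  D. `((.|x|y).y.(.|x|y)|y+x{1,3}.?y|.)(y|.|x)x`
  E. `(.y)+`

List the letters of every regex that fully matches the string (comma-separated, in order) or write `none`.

C

A → no match
B → no match
C → match
D → no match — must end with `x`
E → no match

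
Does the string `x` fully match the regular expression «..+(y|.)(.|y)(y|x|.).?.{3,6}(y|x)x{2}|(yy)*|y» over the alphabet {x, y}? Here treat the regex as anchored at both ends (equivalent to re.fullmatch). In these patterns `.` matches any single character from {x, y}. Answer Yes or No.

No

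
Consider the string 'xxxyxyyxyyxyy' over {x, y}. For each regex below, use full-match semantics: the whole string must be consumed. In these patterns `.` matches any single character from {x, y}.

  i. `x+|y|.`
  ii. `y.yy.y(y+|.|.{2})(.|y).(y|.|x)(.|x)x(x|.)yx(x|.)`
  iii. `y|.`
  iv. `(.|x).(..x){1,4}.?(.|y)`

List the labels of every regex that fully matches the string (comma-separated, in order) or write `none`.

i → no match
ii → no match — must start with 'y'
iii → no match
iv → match

iv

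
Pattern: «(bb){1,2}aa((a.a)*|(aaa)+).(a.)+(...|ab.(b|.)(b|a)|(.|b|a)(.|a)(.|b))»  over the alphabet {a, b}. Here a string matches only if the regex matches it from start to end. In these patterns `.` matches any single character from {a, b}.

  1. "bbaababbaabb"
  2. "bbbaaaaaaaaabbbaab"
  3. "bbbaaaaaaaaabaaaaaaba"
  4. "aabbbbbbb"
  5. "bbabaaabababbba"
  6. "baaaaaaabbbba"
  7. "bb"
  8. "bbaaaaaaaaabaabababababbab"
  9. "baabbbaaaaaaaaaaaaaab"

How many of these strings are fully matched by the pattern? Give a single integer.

1

1 → no match
2 → no match
3 → no match
4 → no match — must start with "bb"
5 → no match
6 → no match — must start with "bb"
7 → no match
8 → match
9 → no match — must start with "bb"
Total matched: 1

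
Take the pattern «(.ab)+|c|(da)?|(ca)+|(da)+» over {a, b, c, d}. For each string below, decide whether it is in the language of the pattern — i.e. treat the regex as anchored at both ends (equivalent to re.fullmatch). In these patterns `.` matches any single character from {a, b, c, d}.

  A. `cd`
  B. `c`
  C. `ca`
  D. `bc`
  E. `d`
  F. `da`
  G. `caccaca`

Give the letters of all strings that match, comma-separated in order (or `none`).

A. `cd` → no match
B. `c` → match
C. `ca` → match
D. `bc` → no match
E. `d` → no match
F. `da` → match
G. `caccaca` → no match

B, C, F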